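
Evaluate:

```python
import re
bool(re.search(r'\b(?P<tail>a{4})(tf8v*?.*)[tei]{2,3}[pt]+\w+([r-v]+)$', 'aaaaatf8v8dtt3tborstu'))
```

The pattern matches a word boundary (`\b`, zero-width); then exactly 4 of a literal 'a' (captured as 'tail'); then the literal 'tf8', then zero or more of a literal 'v' (lazy), then zero or more of any character (captured); then 2 to 3 of one of [tei], then one or more of one of [pt], then one or more of a word character; then one or more of a character in [r-v] (captured); then anchored at the end.
Here the pattern never matches, so the call returns None, and `bool(None)` is False.

False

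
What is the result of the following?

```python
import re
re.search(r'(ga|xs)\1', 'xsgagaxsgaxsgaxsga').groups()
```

('ga',)

`\1` is not a pattern — it's the concrete string captured by group 1, re-applied verbatim.
`re.search` scans for the first position where the pattern succeeds.
The match spans [2:6] → 'gaga'.
Captured: group 1 = 'ga'.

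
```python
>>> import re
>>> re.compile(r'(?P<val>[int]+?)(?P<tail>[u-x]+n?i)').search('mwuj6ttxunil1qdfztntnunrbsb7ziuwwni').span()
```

(5, 11)

Pattern: one or more of one of [int] (lazy) (captured as 'val'); then one or more of a character in [u-x], then optionally the literal 'n', then a literal 'i' (captured as 'tail').
The match spans [5:11] → 'ttxuni'.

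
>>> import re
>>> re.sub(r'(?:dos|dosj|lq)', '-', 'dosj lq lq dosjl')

'-j - - -jl'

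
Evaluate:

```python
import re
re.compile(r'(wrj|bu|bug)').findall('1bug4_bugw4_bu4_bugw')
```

`|` is ordered: at each position the engine commits to the first alternative that works.
Matches: at [1:3] match 'bu', group 1 = 'bu'; at [6:8] match 'bu', group 1 = 'bu'; at [12:14] match 'bu', group 1 = 'bu'; at [16:18] match 'bu', group 1 = 'bu'.
With a single group, `findall` returns only what that group captured — 4 items.

['bu', 'bu', 'bu', 'bu']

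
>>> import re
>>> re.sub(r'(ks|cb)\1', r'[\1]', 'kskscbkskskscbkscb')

`\1` is not a pattern — it's the concrete string captured by group 1, re-applied verbatim.
Each match is replaced using the text its own group 1 captured.

'[ks]cb[ks]kscbkscb'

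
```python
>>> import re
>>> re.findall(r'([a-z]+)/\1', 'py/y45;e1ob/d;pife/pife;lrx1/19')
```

['y', 'pife']

A backreference is literal: `\1` must see the identical characters the first group matched.
Scanning left to right: at [1:4] match 'y/y', group 1 = 'y'; at [14:23] match 'pife/pife', group 1 = 'pife'.
With a single group, `findall` returns only what that group captured — 2 items.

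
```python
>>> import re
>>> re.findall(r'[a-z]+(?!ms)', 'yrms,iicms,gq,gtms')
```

['yrms', 'iicms', 'gq', 'gtms']

`(?!…)`/`(?<!…)` only lets a position through if the neighbouring text does NOT match; no characters are consumed.
No capturing groups, so `findall` returns the 4 full match strings.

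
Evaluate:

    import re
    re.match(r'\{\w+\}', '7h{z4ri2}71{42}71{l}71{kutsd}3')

None

`re.match` won't scan ahead — the pattern has to work from the very first character.
Here position 0 doesn't satisfy it, so the call returns None.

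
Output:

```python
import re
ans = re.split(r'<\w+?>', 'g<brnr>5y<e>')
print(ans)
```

['g', '5y', '']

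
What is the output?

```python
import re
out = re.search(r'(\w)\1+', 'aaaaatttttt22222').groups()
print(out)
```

('a',)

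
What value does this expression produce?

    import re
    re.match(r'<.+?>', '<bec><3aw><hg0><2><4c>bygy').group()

With `match`, the pattern is implicitly anchored at the beginning.
The match spans [0:5] → '<bec>'.

'<bec>'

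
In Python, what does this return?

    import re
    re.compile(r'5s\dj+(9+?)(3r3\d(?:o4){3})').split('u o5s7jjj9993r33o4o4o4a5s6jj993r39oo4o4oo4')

['u o', '999', '3r33o4o4o4', 'a5s6jj993r39oo4o4oo4']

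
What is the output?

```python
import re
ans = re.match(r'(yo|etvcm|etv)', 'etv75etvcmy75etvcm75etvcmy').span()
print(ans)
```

(0, 3)

With `match`, the pattern is implicitly anchored at the beginning.
The match spans [0:3] → 'etv'.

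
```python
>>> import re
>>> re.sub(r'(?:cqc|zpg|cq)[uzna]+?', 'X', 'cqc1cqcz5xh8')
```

'cqc1X5xh8'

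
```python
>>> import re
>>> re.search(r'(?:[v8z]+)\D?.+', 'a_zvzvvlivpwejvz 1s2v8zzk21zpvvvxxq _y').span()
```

This matches one or more of one of [v8z] (non-capturing group); then optionally a non-digit, then one or more of any character.
Unlike `match`, `search` isn't anchored — it looks for the pattern anywhere in the string.
The match spans [2:38] → 'zvzvvlivpwejvz 1s2v8zzk21zpvvvxxq _y'.

(2, 38)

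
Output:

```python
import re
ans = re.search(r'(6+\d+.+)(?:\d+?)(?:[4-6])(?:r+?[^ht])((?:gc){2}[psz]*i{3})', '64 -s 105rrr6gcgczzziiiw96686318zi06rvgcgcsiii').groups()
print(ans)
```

The match spans [0:46] → '64 -s 105rrr6gcgczzziiiw96686318zi06rvgcgcsiii'.
Captured: group 1 = '64 -s 105rrr6gcgczzziiiw96686318zi', group 2 = 'gcgcsiii'.

('64 -s 105rrr6gcgczzziiiw96686318zi', 'gcgcsiii')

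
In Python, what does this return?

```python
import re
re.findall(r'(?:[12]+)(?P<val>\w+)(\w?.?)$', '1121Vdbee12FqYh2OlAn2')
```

[('Vdbee12FqYh2OlAn2', '')]

Pattern: one or more of one of [12] (non-capturing group); then one or more of a word character (captured as 'val'); then optionally a word character, then optionally any character (captured); then anchored at the end.
Walking the string: at [0:21] match '1121Vdbee12FqYh2OlAn2', groups = ('Vdbee12FqYh2OlAn2', '').
Multiple groups make `findall` return tuples — one 2-tuple for the one match.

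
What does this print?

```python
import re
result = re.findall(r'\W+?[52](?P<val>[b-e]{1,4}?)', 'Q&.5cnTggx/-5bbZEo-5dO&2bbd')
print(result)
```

['c', 'b', 'd', 'b']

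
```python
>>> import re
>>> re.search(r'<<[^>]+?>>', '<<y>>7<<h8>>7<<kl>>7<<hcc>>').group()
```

`search` walks the string left to right and returns the first match it finds.
The match spans [0:5] → '<<y>>'.

'<<y>>'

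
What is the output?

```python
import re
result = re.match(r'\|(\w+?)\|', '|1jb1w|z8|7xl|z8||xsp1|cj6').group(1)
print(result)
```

`match` is anchored at position 0; if the pattern doesn't fit there, it returns None.
The match spans [0:7] → '|1jb1w|'.
Captured: group 1 = '1jb1w'.

1jb1w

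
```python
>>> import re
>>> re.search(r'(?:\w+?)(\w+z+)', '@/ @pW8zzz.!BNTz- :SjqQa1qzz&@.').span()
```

Pattern: one or more of a word character (lazy) (non-capturing group); then one or more of a word character, then one or more of the literal 'z' (captured).
`re.search` scans for the first position where the pattern succeeds.
The match spans [4:10] → 'pW8zzz'.
Captured: group 1 = 'W8zzz'.

(4, 10)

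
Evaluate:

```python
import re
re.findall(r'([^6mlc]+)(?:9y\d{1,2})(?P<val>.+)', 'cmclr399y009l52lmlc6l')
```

This matches one or more of any character except [6mlc] (captured); then the literal '9y', then 1 to 2 of a digit (non-capturing group); then one or more of any character (captured as 'val').
With 2 capturing groups, `findall` returns a 2-tuple per match.

[('r39', '9l52lmlc6l')]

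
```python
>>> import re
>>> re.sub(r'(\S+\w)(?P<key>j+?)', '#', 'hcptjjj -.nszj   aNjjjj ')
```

Every occurrence is swapped for '#'.

'# #   # '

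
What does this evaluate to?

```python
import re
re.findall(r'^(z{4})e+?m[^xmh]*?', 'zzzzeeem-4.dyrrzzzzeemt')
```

['zzzz']

Pattern: anchored at the start of the string; then exactly 4 of a literal 'z' (captured); then one or more of the literal 'e' (lazy), then the literal 'm', then zero or more of any character except [xmh] (lazy).
One capturing group, so `findall` returns just the captured substring from the one match — 1 in all.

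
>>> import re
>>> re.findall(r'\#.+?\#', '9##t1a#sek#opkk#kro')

Scanning left to right: at [1:7] → '##t1a#'; at [10:16] → '#opkk#'.
`findall` yields the raw match text (2 of them) because the pattern has no groups.

['##t1a#', '#opkk#']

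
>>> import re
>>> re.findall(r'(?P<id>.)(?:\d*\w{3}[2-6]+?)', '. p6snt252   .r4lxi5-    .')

['p', 'r']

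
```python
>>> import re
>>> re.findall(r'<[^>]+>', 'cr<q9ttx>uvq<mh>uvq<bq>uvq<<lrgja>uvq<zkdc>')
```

['<q9ttx>', '<mh>', '<bq>', '<<lrgja>', '<zkdc>']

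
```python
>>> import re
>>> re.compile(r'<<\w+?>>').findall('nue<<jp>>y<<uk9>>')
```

Walking the string: at [3:9] → '<<jp>>'; at [10:17] → '<<uk9>>'.
Since nothing is captured, `findall` lists the 2 matched substrings directly.

['<<jp>>', '<<uk9>>']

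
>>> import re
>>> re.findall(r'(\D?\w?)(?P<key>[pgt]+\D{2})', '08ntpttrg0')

[('nt', 'pttrg')]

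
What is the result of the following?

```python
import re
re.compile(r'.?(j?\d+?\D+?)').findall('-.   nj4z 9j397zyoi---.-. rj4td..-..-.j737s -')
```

A `+?`/`*?`/`{m,n}?` starts at its minimum and grows only as far as needed for what follows to match.
With a single group, `findall` returns only what that group captured — 5 items.

['j4z', '9j', '97z', 'j4t', 'j737s']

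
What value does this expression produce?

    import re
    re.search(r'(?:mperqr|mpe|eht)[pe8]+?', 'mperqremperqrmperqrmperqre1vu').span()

The match spans [0:7] → 'mperqre'.

(0, 7)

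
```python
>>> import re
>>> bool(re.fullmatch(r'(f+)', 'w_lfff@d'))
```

The pattern matches one or more of a literal 'f' (captured).
`fullmatch` succeeds only if the pattern covers the string from start to end.
Here there's no way to consume every character, so the call returns None, and `bool(None)` is False.

False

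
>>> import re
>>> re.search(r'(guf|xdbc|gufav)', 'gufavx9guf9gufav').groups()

('guf',)

The match spans [0:3] → 'guf'.
Captured: group 1 = 'guf'.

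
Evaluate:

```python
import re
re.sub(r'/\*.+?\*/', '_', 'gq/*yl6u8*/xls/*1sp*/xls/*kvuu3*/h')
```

'gq_xls_xls_h'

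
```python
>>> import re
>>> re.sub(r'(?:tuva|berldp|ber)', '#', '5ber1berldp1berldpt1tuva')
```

'5#1#1#t1#'

Branches in `(...|...)` are attempted left-to-right; the first branch that allows the whole pattern to succeed is taken.
`sub` substitutes '#' at each match site.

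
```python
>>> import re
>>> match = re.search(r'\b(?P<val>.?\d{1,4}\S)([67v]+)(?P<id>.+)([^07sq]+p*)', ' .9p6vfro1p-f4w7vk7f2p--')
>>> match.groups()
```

('9p', '6v', 'fro1p-f4w7vk7f2p-', '-')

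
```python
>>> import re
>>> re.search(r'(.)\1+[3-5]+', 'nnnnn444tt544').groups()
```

The match spans [0:8] → 'nnnnn444'.
Captured: group 1 = 'n'.

('n',)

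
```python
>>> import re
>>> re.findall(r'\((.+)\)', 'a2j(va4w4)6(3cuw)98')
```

['va4w4)6(3cuw']

`findall` collects group 1 from the one match (1 total).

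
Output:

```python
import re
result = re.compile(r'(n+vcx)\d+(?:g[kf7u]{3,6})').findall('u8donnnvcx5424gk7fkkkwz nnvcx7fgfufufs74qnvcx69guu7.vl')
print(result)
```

['nnnvcx', 'nvcx']

Pattern: one or more of the literal 'n', then the literal 'vcx' (captured); then one or more of a digit; then the literal 'g', then 3 to 6 of one of [kf7u] (non-capturing group).
Walking the string: at [4:21] match 'nnnvcx5424gk7fkkk', group 1 = 'nnnvcx'; at [41:51] match 'nvcx69guu7', group 1 = 'nvcx'.
`findall` collects group 1 from each match (2 total).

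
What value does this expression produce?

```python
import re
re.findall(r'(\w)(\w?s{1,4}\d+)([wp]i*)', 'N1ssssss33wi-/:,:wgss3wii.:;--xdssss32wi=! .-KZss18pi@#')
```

This matches a word character (captured); then optionally a word character, then 1 to 4 of the literal 's', then one or more of a digit (captured); then one of [wp], then zero or more of the literal 'i' (captured).
Walking the string: at [2:12] match 'ssssss33wi', groups = ('s', 'sssss33', 'wi'); at [17:25] match 'wgss3wii', groups = ('w', 'gss3', 'wii'); at [30:40] match 'xdssss32wi', groups = ('x', 'dssss32', 'wi'); at [45:53] match 'KZss18pi', groups = ('K', 'Zss18', 'pi').
3 groups means each result is a tuple of 3 captured strings — 4 here.

[('s', 'sssss33', 'wi'), ('w', 'gss3', 'wii'), ('x', 'dssss32', 'wi'), ('K', 'Zss18', 'pi')]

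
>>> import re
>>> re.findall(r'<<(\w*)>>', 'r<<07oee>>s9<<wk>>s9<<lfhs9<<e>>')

['07oee', 'wk', 'e']

Scanning left to right: at [1:10] match '<<07oee>>', group 1 = '07oee'; at [12:18] match '<<wk>>', group 1 = 'wk'; at [27:32] match '<<e>>', group 1 = 'e'.
One capturing group, so `findall` returns just the captured substring from each match — 3 in all.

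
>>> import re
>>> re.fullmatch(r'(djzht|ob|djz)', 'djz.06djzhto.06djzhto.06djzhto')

For `fullmatch`, every character of the input must be accounted for by the pattern.
Here the pattern can't cover the whole string, so the call returns None.

None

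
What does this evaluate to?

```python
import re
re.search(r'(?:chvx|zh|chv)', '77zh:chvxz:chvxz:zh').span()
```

(2, 4)

`search` walks the string left to right and returns the first match it finds.
The match spans [2:4] → 'zh'.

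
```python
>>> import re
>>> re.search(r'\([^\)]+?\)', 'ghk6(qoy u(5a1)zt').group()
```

'(qoy u(5a1)'

`search` walks the string left to right and returns the first match it finds.
The match spans [4:15] → '(qoy u(5a1)'.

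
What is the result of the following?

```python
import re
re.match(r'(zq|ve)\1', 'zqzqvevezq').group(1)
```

'zq'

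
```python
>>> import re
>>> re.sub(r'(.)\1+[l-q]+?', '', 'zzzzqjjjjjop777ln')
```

'pn'

The backreference `\1` re-matches whatever the first group consumed, character for character.
Matches: at [0:5] → 'zzzzq'; at [5:11] → 'jjjjjo'; at [12:16] → '777l'.
`sub` substitutes '' at each match site.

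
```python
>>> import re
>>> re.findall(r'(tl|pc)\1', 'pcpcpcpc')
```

`\1` has to match the exact text group 1 already captured.
Scanning left to right: at [0:4] match 'pcpc', group 1 = 'pc'; at [4:8] match 'pcpc', group 1 = 'pc'.
`findall` collects group 1 from each match (2 total).

['pc', 'pc']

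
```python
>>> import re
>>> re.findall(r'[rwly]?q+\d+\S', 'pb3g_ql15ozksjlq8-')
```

This matches optionally one of [rwly], then one or more of a literal 'q', then one or more of a digit; then a non-whitespace character.
Since nothing is captured, `findall` lists the 1 matched substring directly.

['lq8-']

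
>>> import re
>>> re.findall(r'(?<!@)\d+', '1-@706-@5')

['1', '06']

`(?!…)`/`(?<!…)` only lets a position through if the neighbouring text does NOT match; no characters are consumed.
No capturing groups, so `findall` returns the 2 full match strings.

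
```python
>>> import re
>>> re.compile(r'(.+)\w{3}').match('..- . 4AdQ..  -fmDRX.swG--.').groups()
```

('..- . 4AdQ..  -fmDRX.',)

The match spans [0:24] → '..- . 4AdQ..  -fmDRX.swG'.
Captured: group 1 = '..- . 4AdQ..  -fmDRX.'.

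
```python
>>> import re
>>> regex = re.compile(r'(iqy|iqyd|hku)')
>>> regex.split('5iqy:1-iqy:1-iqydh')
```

['5', 'iqy', ':1-', 'iqy', ':1-', 'iqy', 'dh']

Alternation tries branches left to right and keeps the first one that lets the overall match succeed at that position.
Matches to split on: at [1:4] → 'iqy'; at [7:10] → 'iqy'; at [13:16] → 'iqy'.
Because the pattern has a capturing group, `split` also inserts each captured text between the pieces.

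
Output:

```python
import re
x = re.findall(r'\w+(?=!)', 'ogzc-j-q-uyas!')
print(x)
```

['uyas']

The `(?=…)`/`(?<=…)` assertion just peeks at neighbouring text; it doesn't advance the match position.
Walking the string: at [9:13] → 'uyas'.
`findall` yields the raw match text (1 of them) because the pattern has no groups.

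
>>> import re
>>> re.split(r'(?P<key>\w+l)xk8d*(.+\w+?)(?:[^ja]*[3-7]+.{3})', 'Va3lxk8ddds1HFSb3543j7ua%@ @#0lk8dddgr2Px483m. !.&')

The pattern matches one or more of a word character, then the literal 'l' (captured as 'key'); then the literal 'xk8', then zero or more of the literal 'd'; then one or more of any character, then one or more of a word character (lazy) (captured); then zero or more of any character except [ja], then one or more of a character in [3-7], then exactly 3 of any character (non-capturing group).
Matches to split on: at [0:47] → 'Va3lxk8ddds1HFSb3543j7ua%@ @#0lk8dddgr2Px483m. '.
`re.split` interleaves the captured-group text with the surrounding fragments.

['', 'Va3l', 's1HFSb3543j7ua%@ @#0lk8dddgr2Px48', '!.&']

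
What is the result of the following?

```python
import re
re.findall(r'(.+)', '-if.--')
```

['-if.--']

With a single group, `findall` returns only what that group captured — 1 item.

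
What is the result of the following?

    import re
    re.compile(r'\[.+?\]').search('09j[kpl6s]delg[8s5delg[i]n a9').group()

Lazy quantifiers expand one character at a time until the remainder of the pattern can match.
Unlike `match`, `search` isn't anchored — it looks for the pattern anywhere in the string.
The match spans [3:10] → '[kpl6s]'.

'[kpl6s]'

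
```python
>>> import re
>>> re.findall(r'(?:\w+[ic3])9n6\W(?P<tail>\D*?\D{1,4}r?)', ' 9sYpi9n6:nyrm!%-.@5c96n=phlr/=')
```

Lazy quantifiers expand one character at a time until the remainder of the pattern can match.
One capturing group, so `findall` returns just the captured substring from the one match — 1 in all.

['nyrm']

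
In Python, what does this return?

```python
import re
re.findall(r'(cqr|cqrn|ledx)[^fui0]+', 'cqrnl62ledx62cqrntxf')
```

['cqr']

Branches in `(...|...)` are attempted left-to-right; the first branch that allows the whole pattern to succeed is taken.
Walking the string: at [0:19] match 'cqrnl62ledx62cqrntx', group 1 = 'cqr'.
With a single group, `findall` returns only what that group captured — 1 item.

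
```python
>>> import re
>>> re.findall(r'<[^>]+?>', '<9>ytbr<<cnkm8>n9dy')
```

['<9>', '<<cnkm8>']

Scanning left to right: at [0:3] → '<9>'; at [7:15] → '<<cnkm8>'.
No capturing groups, so `findall` returns the 2 full match strings.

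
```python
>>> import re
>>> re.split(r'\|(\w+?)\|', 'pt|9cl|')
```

Matches to split on: at [2:7] → '|9cl|'.
The group in the pattern means `split` returns the separators' captures alongside the pieces.

['pt', '9cl', '']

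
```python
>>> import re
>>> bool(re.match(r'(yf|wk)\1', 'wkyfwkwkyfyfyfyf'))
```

With `match`, the pattern is implicitly anchored at the beginning.
Here the pattern fails at index 0, so the call returns None, and `bool(None)` is False.

False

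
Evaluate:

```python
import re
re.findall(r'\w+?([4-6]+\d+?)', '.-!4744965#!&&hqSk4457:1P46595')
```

Pattern: one or more of a word character (lazy); then one or more of a character in [4-6], then one or more of a digit (lazy) (captured).
With a single group, `findall` returns only what that group captured — 3 items.

['449', '4457', '4659']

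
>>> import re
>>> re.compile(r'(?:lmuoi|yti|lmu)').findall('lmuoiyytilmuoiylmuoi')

Branches in `(...|...)` are attempted left-to-right; the first branch that allows the whole pattern to succeed is taken.
Matches: at [0:5] → 'lmuoi'; at [6:9] → 'yti'; at [9:14] → 'lmuoi'; at [15:20] → 'lmuoi'.
`findall` yields the raw match text (4 of them) because the pattern has no groups.

['lmuoi', 'yti', 'lmuoi', 'lmuoi']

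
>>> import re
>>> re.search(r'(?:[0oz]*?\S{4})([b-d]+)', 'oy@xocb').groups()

('cb',)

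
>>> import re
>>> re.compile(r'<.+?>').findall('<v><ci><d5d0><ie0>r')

Scanning left to right: at [0:3] → '<v>'; at [3:7] → '<ci>'; at [7:13] → '<d5d0>'; at [13:18] → '<ie0>'.
Since nothing is captured, `findall` lists the 4 matched substrings directly.

['<v>', '<ci>', '<d5d0>', '<ie0>']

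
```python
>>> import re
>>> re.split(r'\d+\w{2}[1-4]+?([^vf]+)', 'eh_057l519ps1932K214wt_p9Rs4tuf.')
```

Pattern: one or more of a digit, then exactly 2 of a word character; then one or more of a character in [1-4] (lazy); then one or more of any character except [vf] (captured).
Matches to split on: at [3:30] → '057l519ps1932K214wt_p9Rs4tu'.
`re.split` interleaves the captured-group text with the surrounding fragments.

['eh_', '9ps1932K214wt_p9Rs4tu', 'f.']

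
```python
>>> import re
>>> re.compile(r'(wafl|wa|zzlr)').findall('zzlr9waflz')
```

Branches in `(...|...)` are attempted left-to-right; the first branch that allows the whole pattern to succeed is taken.
Scanning left to right: at [0:4] match 'zzlr', group 1 = 'zzlr'; at [5:9] match 'wafl', group 1 = 'wafl'.
`findall` collects group 1 from each match (2 total).

['zzlr', 'wafl']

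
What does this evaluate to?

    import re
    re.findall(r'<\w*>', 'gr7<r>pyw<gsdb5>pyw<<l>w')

['<r>', '<gsdb5>', '<l>']

No capturing groups, so `findall` returns the 3 full match strings.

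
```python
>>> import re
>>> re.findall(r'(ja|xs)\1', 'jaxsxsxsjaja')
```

After group 1 captures some text, `\1` only succeeds where that same text appears again.
`findall` collects group 1 from each match (2 total).

['xs', 'ja']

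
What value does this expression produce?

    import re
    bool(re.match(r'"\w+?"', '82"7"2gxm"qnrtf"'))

`re.match` only tries the pattern at the start of the string.
Here the string doesn't start with a match, so the call returns None, and `bool(None)` is False.

False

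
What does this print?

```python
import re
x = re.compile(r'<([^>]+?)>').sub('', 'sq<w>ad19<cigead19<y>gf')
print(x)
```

sqad19gf

Matches: at [2:5] → '<w>'; at [9:21] → '<cigead19<y>'.
`sub` substitutes '' at each match site.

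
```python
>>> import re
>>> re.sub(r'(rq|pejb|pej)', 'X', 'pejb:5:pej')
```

Branches in `(...|...)` are attempted left-to-right; the first branch that allows the whole pattern to succeed is taken.
Matches: at [0:4] → 'pejb'; at [7:10] → 'pej'.
`sub` substitutes 'X' at each match site.

'X:5:X'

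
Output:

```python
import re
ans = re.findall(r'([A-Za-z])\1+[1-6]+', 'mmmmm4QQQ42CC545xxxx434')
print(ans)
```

`\1` has to match the exact text group 1 already captured.
Walking the string: at [0:6] match 'mmmmm4', group 1 = 'm'; at [6:11] match 'QQQ42', group 1 = 'Q'; at [11:16] match 'CC545', group 1 = 'C'; at [16:23] match 'xxxx434', group 1 = 'x'.
One capturing group, so `findall` returns just the captured substring from each match — 4 in all.

['m', 'Q', 'C', 'x']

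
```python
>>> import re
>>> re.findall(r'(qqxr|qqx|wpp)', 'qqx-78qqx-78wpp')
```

Walking the string: at [0:3] match 'qqx', group 1 = 'qqx'; at [6:9] match 'qqx', group 1 = 'qqx'; at [12:15] match 'wpp', group 1 = 'wpp'.
With a single group, `findall` returns only what that group captured — 3 items.

['qqx', 'qqx', 'wpp']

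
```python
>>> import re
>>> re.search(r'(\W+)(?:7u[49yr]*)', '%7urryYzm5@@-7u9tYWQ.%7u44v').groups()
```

Pattern: one or more of a non-word character (captured); then the literal '7u', then zero or more of one of [49yr] (non-capturing group).
`re.search` scans for the first position where the pattern succeeds.
The match spans [0:6] → '%7urry'.
Captured: group 1 = '%'.

('%',)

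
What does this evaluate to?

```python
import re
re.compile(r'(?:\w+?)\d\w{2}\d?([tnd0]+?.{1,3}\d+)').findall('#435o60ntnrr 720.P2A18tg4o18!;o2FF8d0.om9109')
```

The pattern matches one or more of a word character (lazy) (non-capturing group); then a digit, then exactly 2 of a word character, then optionally a digit; then one or more of one of [tnd0] (lazy), then 1 to 3 of any character, then one or more of a digit (captured).
Scanning left to right: at [1:16] match '435o60ntnrr 720', group 1 = '0ntnrr 720'; at [17:28] match 'P2A18tg4o18', group 1 = 'tg4o18'; at [30:44] match 'o2FF8d0.om9109', group 1 = 'd0.om9109'.
One capturing group, so `findall` returns just the captured substring from each match — 3 in all.

['0ntnrr 720', 'tg4o18', 'd0.om9109']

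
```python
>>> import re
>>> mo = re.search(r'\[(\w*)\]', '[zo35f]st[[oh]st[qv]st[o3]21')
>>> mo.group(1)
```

'zo35f'

The match spans [0:7] → '[zo35f]'.
Captured: group 1 = 'zo35f'.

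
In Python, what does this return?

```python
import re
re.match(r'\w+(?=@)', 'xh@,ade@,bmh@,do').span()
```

(0, 2)

`re.match` only tries the pattern at the start of the string.
The match spans [0:2] → 'xh'.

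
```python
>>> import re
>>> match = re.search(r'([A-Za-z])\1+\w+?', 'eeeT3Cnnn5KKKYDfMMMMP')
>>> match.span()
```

`\1` has to match the exact text group 1 already captured.
`re.search` scans for the first position where the pattern succeeds.
The match spans [0:4] → 'eeeT'.
Captured: group 1 = 'e'.

(0, 4)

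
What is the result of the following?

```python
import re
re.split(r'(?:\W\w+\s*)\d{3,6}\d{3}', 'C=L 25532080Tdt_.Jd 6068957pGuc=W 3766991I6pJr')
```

This matches a non-word character, then one or more of a word character, then zero or more of whitespace (non-capturing group); then 3 to 6 of a digit, then exactly 3 of a digit.
Matches to split on: at [1:12] → '=L 25532080'; at [16:27] → '.Jd 6068957'; at [31:41] → '=W 3766991'.
Each match becomes a cut point; 4 segments remain.

['C', 'Tdt_', 'pGuc', 'I6pJr']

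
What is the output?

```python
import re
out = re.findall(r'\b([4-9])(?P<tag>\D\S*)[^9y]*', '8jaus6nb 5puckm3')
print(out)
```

[('8', 'jaus6nb')]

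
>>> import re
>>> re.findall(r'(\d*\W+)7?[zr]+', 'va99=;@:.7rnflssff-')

The pattern matches zero or more of a digit, then one or more of a non-word character (captured); then optionally the literal '7', then one or more of one of [zr].
One capturing group, so `findall` returns just the captured substring from the one match — 1 in all.

['99=;@:.']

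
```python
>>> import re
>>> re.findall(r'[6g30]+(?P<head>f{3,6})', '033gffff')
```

One capturing group, so `findall` returns just the captured substring from the one match — 1 in all.

['ffff']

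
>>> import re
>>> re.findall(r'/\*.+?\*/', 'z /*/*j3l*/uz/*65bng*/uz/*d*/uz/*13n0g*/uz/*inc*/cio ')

Matches: at [2:11] → '/*/*j3l*/'; at [13:22] → '/*65bng*/'; at [24:29] → '/*d*/'; at [31:40] → '/*13n0g*/'; at [42:49] → '/*inc*/'.
With no groups in the pattern, `findall` gives back each whole match — 5 here.

['/*/*j3l*/', '/*65bng*/', '/*d*/', '/*13n0g*/', '/*inc*/']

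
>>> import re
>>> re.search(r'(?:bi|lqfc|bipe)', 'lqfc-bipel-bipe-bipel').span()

The match spans [0:4] → 'lqfc'.

(0, 4)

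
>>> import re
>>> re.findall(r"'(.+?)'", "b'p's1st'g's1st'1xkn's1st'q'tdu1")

['p', 'g', '1xkn', 'q']

A `+?`/`*?`/`{m,n}?` starts at its minimum and grows only as far as needed for what follows to match.
`findall` collects group 1 from each match (4 total).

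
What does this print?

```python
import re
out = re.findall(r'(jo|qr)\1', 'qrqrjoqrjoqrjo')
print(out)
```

After group 1 captures some text, `\1` only succeeds where that same text appears again.
Scanning left to right: at [0:4] match 'qrqr', group 1 = 'qr'.
One capturing group, so `findall` returns just the captured substring from the one match — 1 in all.

['qr']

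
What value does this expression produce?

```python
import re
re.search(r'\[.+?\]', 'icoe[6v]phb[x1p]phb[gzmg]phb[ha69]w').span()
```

(4, 8)

The `?` after the quantifier makes it lazy — it takes as little as possible before letting the rest of the pattern try.
Unlike `match`, `search` isn't anchored — it looks for the pattern anywhere in the string.
The match spans [4:8] → '[6v]'.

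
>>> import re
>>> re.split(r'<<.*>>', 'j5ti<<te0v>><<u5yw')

['j5ti', '<<u5yw']

The string is cut at each match, leaving 2 pieces.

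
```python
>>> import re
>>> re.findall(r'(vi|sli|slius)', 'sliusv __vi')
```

['sli', 'vi']

The regex engine tests alternatives in the order written; an earlier branch that matches wins even if a later one would match more.
Walking the string: at [0:3] match 'sli', group 1 = 'sli'; at [9:11] match 'vi', group 1 = 'vi'.
One capturing group, so `findall` returns just the captured substring from each match — 2 in all.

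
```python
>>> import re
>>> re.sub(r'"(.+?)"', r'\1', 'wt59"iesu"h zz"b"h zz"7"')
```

Matches: at [4:10] → '"iesu"'; at [14:17] → '"b"'; at [21:24] → '"7"'.
Each match is replaced using the text its own group 1 captured.

'wt59iesuh zzbh zz7'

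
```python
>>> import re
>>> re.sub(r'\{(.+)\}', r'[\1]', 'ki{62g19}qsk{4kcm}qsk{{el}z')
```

'ki[62g19}qsk{4kcm}qsk{{el]z'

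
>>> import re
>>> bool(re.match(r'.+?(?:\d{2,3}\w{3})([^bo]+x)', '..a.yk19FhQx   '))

This matches one or more of any character (lazy); then 2 to 3 of a digit, then exactly 3 of a word character (non-capturing group); then one or more of any character except [bo], then a literal 'x' (captured).
With `match`, the pattern is implicitly anchored at the beginning.
Here the pattern fails at index 0, so the call returns None, and `bool(None)` is False.

False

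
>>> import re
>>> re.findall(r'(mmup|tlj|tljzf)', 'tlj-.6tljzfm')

Alternation tries branches left to right and keeps the first one that lets the overall match succeed at that position.
Walking the string: at [0:3] match 'tlj', group 1 = 'tlj'; at [6:9] match 'tlj', group 1 = 'tlj'.
With a single group, `findall` returns only what that group captured — 2 items.

['tlj', 'tlj']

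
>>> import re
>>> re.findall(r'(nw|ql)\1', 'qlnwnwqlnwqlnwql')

A backreference is literal: `\1` must see the identical characters the first group matched.
With a single group, `findall` returns only what that group captured — 1 item.

['nw']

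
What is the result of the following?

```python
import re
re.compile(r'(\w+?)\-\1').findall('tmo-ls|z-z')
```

`\1` has to match the exact text group 1 already captured.
With a single group, `findall` returns only what that group captured — 1 item.

['z']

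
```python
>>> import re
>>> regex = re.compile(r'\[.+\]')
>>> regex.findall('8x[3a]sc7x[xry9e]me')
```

['[3a]sc7x[xry9e]']

Walking the string: at [2:17] → '[3a]sc7x[xry9e]'.
No capturing groups, so `findall` returns the 1 full match string.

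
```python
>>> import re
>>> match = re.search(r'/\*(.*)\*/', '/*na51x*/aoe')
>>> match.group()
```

'/*na51x*/'

Unlike `match`, `search` isn't anchored — it looks for the pattern anywhere in the string.
The match spans [0:9] → '/*na51x*/'.
Captured: group 1 = 'na51x'.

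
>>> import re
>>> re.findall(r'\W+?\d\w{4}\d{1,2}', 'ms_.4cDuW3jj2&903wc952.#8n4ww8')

['.4cDuW3', '&903wc95', '.#8n4ww8']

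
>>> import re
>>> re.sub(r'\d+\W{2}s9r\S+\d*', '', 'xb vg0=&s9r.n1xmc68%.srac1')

'xb vg'

The pattern matches one or more of a digit, then exactly 2 of a non-word character; then the literal 's9r', then one or more of a non-whitespace character, then zero or more of a digit.
Matches: at [5:26] → '0=&s9r.n1xmc68%.srac1'.
`sub` substitutes '' at each match site.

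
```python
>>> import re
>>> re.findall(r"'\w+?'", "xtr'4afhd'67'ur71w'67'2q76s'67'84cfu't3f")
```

["'4afhd'", "'ur71w'", "'2q76s'", "'84cfu'"]

With no groups in the pattern, `findall` gives back each whole match — 4 here.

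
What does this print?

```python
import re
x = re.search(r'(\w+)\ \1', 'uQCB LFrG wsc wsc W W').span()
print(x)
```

`\1` has to match the exact text group 1 already captured.
`re.search` tries every starting position until one works.
The match spans [10:17] → 'wsc wsc'.
Captured: group 1 = 'wsc'.

(10, 17)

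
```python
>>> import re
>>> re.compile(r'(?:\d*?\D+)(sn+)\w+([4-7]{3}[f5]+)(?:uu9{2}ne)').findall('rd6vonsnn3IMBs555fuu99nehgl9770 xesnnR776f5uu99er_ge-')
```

[('snn', '555f')]

2 groups means the one result is a tuple of 2 captured strings — 1 here.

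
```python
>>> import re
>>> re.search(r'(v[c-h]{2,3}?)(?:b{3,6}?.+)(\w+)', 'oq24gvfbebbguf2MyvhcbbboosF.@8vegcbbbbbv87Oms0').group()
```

The pattern matches a literal 'v', then 2 to 3 of a character in [c-h] (lazy) (captured); then 3 to 6 of a literal 'b' (lazy), then one or more of any character (non-capturing group); then one or more of a word character (captured).
The match spans [17:46] → 'vhcbbboosF.@8vegcbbbbbv87Oms0'.

'vhcbbboosF.@8vegcbbbbbv87Oms0'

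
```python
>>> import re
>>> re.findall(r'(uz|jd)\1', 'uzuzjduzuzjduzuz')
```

`\1` has to match the exact text group 1 already captured.
Scanning left to right: at [0:4] match 'uzuz', group 1 = 'uz'; at [6:10] match 'uzuz', group 1 = 'uz'; at [12:16] match 'uzuz', group 1 = 'uz'.
With a single group, `findall` returns only what that group captured — 3 items.

['uz', 'uz', 'uz']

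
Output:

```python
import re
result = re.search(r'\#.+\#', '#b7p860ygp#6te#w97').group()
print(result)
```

Unlike `match`, `search` isn't anchored — it looks for the pattern anywhere in the string.
The match spans [0:15] → '#b7p860ygp#6te#'.

#b7p860ygp#6te#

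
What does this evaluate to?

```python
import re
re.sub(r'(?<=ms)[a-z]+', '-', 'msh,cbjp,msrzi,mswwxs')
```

'ms-,cbjp,ms-,ms-'

The `(?=…)`/`(?<=…)` assertion just peeks at neighbouring text; it doesn't advance the match position.
Every occurrence is swapped for '-'.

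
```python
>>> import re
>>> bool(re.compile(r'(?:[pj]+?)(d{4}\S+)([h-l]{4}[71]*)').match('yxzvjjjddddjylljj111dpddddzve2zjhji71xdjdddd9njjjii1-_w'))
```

The pattern matches one or more of one of [pj] (lazy) (non-capturing group); then exactly 4 of a literal 'd', then one or more of a non-whitespace character (captured); then exactly 4 of a character in [h-l], then zero or more of one of [71] (captured).
With `match`, the pattern is implicitly anchored at the beginning.
Here position 0 doesn't satisfy it, so the call returns None, and `bool(None)` is False.

False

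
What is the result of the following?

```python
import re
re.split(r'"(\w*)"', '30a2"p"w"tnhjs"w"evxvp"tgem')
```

['30a2', 'p', 'w', 'tnhjs', 'w', 'evxvp', 'tgem']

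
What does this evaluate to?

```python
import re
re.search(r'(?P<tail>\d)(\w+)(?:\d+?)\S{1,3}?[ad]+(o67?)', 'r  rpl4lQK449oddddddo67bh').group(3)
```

'o67'

Pattern: a digit (captured as 'tail'); then one or more of a word character (captured); then one or more of a digit (lazy) (non-capturing group); then 1 to 3 of a non-whitespace character (lazy), then one or more of one of [ad]; then the literal 'o6', then optionally the literal '7' (captured).
`search` walks the string left to right and returns the first match it finds.
The match spans [6:23] → '4lQK449oddddddo67'.
Captured: group 1 = '4', group 2 = 'lQK44', group 3 = 'o67'.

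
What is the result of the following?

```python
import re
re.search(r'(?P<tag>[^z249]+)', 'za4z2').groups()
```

('a',)

This matches one or more of any character except [z249] (captured as 'tag').
`search` walks the string left to right and returns the first match it finds.
The match spans [1:2] → 'a'.
Captured: group 1 = 'a'.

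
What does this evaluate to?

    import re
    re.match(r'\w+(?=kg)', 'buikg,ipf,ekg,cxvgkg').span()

Lookahead/lookbehind check context without consuming it, so the matched span excludes the asserted characters.
With `match`, the pattern is implicitly anchored at the beginning.
The match spans [0:3] → 'bui'.

(0, 3)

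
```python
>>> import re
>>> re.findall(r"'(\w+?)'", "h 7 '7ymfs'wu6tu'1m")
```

Matches: at [4:11] match "'7ymfs'", group 1 = '7ymfs'.
One capturing group, so `findall` returns just the captured substring from the one match — 1 in all.

['7ymfs']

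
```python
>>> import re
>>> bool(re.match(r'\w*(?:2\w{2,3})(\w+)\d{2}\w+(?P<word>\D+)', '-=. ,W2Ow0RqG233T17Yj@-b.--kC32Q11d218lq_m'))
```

False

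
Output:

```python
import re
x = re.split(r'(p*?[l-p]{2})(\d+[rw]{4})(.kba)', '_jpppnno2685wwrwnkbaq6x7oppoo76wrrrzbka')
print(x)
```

['_jpppn', 'no', '2685wwrw', 'nkba', 'q6x7oppoo76wrrrzbka']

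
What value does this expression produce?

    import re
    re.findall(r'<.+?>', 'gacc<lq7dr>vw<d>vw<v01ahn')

With the lazy modifier that quantifier settles for the fewest repetitions that let the rest of the pattern succeed (the atoms after it are unaffected and can still be greedy).
With no groups in the pattern, `findall` gives back each whole match — 2 here.

['<lq7dr>', '<d>']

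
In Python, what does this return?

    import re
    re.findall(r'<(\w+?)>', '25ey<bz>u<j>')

With a single group, `findall` returns only what that group captured — 2 items.

['bz', 'j']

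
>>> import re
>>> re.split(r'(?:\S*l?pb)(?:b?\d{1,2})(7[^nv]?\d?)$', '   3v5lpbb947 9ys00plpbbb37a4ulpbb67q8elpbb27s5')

The pattern matches zero or more of a non-whitespace character, then optionally a literal 'l', then the literal 'pb' (non-capturing group); then optionally the literal 'b', then 1 to 2 of a digit (non-capturing group); then the literal '7', then optionally any character except [nv], then optionally a digit (captured); then anchored at the end.
Matches to split on: at [14:47] → '9ys00plpbbb37a4ulpbb67q8elpbb27s5'.
With a capturing group present, the delimiter's captured portion is kept in the result list.

['   3v5lpbb947 ', '7s5', '']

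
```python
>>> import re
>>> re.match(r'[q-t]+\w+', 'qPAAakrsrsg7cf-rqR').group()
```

'qPAAakrsrsg7cf'

The pattern matches one or more of a character in [q-t]; then one or more of a word character.
`match` is anchored at position 0; if the pattern doesn't fit there, it returns None.
The match spans [0:14] → 'qPAAakrsrsg7cf'.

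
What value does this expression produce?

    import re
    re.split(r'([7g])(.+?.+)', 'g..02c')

['', 'g', '..02c', '']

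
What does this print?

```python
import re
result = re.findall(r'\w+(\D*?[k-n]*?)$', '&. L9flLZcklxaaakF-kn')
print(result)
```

The pattern matches one or more of a word character; then zero or more of a non-digit (lazy), then zero or more of a character in [k-n] (lazy) (captured); then anchored at the end.
Walking the string: at [3:21] match 'L9flLZcklxaaakF-kn', group 1 = '-kn'.
Because there's exactly one group, `findall` drops the full match and keeps group 1 from the one hit.

['-kn']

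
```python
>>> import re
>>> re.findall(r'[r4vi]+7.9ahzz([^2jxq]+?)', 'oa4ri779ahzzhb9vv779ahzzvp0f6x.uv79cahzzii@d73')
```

['h', 'v']

The pattern matches one or more of one of [r4vi]; then a literal '7', then any character; then the literal '9a', then the literal 'hzz'; then one or more of any character except [2jxq] (lazy) (captured).
A non-greedy quantifier consumes as few characters as it can — just enough that the remainder of the pattern still matches from where it stops; whatever follows it matches normally.
Walking the string: at [2:13] match '4ri779ahzzh', group 1 = 'h'; at [15:25] match 'vv779ahzzv', group 1 = 'v'.
Because there's exactly one group, `findall` drops the full match and keeps group 1 from each hit.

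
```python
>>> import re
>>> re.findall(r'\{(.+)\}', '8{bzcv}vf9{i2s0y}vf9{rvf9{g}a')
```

['bzcv}vf9{i2s0y}vf9{rvf9{g']

`findall` collects group 1 from the one match (1 total).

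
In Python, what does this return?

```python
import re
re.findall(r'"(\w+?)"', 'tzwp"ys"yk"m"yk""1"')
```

['ys', 'm', '1']

Because there's exactly one group, `findall` drops the full match and keeps group 1 from each hit.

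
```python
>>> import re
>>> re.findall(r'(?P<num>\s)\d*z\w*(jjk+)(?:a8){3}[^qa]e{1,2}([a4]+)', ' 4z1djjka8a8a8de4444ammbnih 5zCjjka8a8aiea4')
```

[(' ', 'jjk', '4444a')]

The pattern matches whitespace (captured as 'num'); then zero or more of a digit, then a literal 'z'; then zero or more of a word character; then the literal 'jj', then one or more of the literal 'k' (captured); then the literal 'a8' repeated 3 times, then any character except [qa], then 1 to 2 of the literal 'e'; then one or more of one of [a4] (captured).
Scanning left to right: at [0:21] match ' 4z1djjka8a8a8de4444a', groups = (' ', 'jjk', '4444a').
With 3 capturing groups, `findall` returns a 3-tuple per match.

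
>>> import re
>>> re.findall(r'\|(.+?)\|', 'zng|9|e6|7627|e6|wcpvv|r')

A non-greedy quantifier consumes as few characters as it can — just enough that the remainder of the pattern still matches from where it stops; whatever follows it matches normally.
Walking the string: at [3:6] match '|9|', group 1 = '9'; at [8:14] match '|7627|', group 1 = '7627'; at [16:23] match '|wcpvv|', group 1 = 'wcpvv'.
Because there's exactly one group, `findall` drops the full match and keeps group 1 from each hit.

['9', '7627', 'wcpvv']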